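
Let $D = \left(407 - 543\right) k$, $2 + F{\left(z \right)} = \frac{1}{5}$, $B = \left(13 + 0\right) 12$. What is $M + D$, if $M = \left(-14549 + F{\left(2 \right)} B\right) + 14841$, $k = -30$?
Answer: $\frac{20456}{5} \approx 4091.2$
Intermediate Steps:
$B = 156$ ($B = 13 \cdot 12 = 156$)
$F{\left(z \right)} = - \frac{9}{5}$ ($F{\left(z \right)} = -2 + \frac{1}{5} = - \frac{9}{5}$)
$M = \frac{56}{5}$ ($M = \left(-14549 - \frac{1404}{5}\right) + 14841 = - \frac{74149}{5} + 14841 = \frac{56}{5} \approx 11.2$)
$D = 4080$ ($D = \left(407 - 543\right) \left(-30\right) = \left(-136\right) \left(-30\right) = 4080$)
$M + D = \frac{56}{5} + 4080 = \frac{20456}{5}$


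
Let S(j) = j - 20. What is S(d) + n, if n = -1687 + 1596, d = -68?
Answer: -179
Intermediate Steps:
S(j) = -20 + j
n = -91
S(d) + n = (-20 - 68) - 91 = -88 - 91 = -179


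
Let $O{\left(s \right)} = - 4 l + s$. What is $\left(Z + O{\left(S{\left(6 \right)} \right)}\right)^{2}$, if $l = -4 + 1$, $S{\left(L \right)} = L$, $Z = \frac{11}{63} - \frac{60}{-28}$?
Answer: $\frac{1638400}{3969} \approx 412.8$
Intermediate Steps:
$Z = \frac{146}{63}$ ($Z = 11 \cdot \frac{1}{63} - - \frac{15}{7} = \frac{11}{63} + \frac{15}{7} = \frac{146}{63} \approx 2.3175$)
$l = -3$
$O{\left(s \right)} = 12 + s$ ($O{\left(s \right)} = \left(-4\right) \left(-3\right) + s = 12 + s$)
$\left(Z + O{\left(S{\left(6 \right)} \right)}\right)^{2} = \left(\frac{146}{63} + \left(12 + 6\right)\right)^{2} = \left(\frac{146}{63} + 18\right)^{2} = \left(\frac{1280}{63}\right)^{2} = \frac{1638400}{3969}$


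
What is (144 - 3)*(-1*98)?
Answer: -13818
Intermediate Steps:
(144 - 3)*(-1*98) = 141*(-98) = -13818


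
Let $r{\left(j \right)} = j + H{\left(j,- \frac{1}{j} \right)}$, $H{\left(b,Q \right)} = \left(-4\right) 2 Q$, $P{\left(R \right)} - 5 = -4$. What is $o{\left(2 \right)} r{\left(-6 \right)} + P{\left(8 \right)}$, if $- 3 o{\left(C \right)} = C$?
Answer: $\frac{53}{9} \approx 5.8889$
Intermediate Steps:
$P{\left(R \right)} = 1$ ($P{\left(R \right)} = 5 - 4 = 1$)
$o{\left(C \right)} = - \frac{C}{3}$
$H{\left(b,Q \right)} = - 8 Q$
$r{\left(j \right)} = j + \frac{8}{j}$ ($r{\left(j \right)} = j - 8 \left(- \frac{1}{j}\right) = j + \frac{8}{j}$)
$o{\left(2 \right)} r{\left(-6 \right)} + P{\left(8 \right)} = \left(- \frac{1}{3}\right) 2 \left(-6 + \frac{8}{-6}\right) + 1 = - \frac{2 \left(-6 + 8 \left(- \frac{1}{6}\right)\right)}{3} + 1 = - \frac{2 \left(-6 - \frac{4}{3}\right)}{3} + 1 = \left(- \frac{2}{3}\right) \left(- \frac{22}{3}\right) + 1 = \frac{44}{9} + 1 = \frac{53}{9}$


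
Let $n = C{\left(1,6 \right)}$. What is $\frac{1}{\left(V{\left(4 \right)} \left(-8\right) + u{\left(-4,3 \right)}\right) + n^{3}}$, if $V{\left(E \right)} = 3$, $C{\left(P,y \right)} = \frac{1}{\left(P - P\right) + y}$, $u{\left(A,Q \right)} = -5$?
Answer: $- \frac{216}{6263} \approx -0.034488$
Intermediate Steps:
$C{\left(P,y \right)} = \frac{1}{y}$ ($C{\left(P,y \right)} = \frac{1}{0 + y} = \frac{1}{y}$)
$n = \frac{1}{6} \approx 0.16667$
$\frac{1}{\left(V{\left(4 \right)} \left(-8\right) + u{\left(-4,3 \right)}\right) + n^{3}} = \frac{1}{\left(3 \left(-8\right) - 5\right) + \left(\frac{1}{6}\right)^{3}} = \frac{1}{\left(-24 - 5\right) + \frac{1}{216}} = \frac{1}{-29 + \frac{1}{216}} = \frac{1}{- \frac{6263}{216}} = - \frac{216}{6263}$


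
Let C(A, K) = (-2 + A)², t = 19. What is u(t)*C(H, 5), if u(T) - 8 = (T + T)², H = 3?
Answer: 1452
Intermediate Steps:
u(T) = 8 + 4*T² (u(T) = 8 + (T + T)² = 8 + (2*T)² = 8 + 4*T²)
u(t)*C(H, 5) = (8 + 4*19²)*(-2 + 3)² = (8 + 4*361)*1² = (8 + 1444)*1 = 1452*1 = 1452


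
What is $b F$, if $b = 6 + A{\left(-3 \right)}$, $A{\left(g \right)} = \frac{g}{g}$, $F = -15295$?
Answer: $-107065$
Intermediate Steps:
$A{\left(g \right)} = 1$
$b = 7$ ($b = 6 + 1 = 7$)
$b F = 7 \left(-15295\right) = -107065$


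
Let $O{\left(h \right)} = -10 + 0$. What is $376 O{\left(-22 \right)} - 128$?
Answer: $-3888$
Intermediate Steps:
$O{\left(h \right)} = -10$
$376 O{\left(-22 \right)} - 128 = 376 \left(-10\right) - 128 = -3760 - 128 = -3888$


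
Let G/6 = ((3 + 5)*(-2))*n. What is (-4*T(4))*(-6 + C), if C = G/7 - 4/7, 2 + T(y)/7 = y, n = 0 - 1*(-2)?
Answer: 1904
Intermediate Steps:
n = 2 (n = 0 + 2 = 2)
T(y) = -14 + 7*y
G = -192 (G = 6*(((3 + 5)*(-2))*2) = 6*((8*(-2))*2) = 6*(-16*2) = 6*(-32) = -192)
C = -28 (C = -192/7 - 4/7 = -28)
(-4*T(4))*(-6 + C) = (-4*(-14 + 7*4))*(-6 - 28) = -4*(-14 + 28)*(-34) = -4*14*(-34) = -56*(-34) = 1904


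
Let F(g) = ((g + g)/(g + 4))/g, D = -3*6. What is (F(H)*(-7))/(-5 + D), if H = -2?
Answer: 7/23 ≈ 0.30435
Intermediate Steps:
D = -18
F(g) = 2/(4 + g) (F(g) = ((2*g)/(4 + g))/g = (2*g/(4 + g))/g = 2/(4 + g))
(F(H)*(-7))/(-5 + D) = ((2/(4 - 2))*(-7))/(-5 - 18) = ((2/2)*(-7))/(-23) = ((2*(½))*(-7))*(-1/23) = (1*(-7))*(-1/23) = -7*(-1/23) = 7/23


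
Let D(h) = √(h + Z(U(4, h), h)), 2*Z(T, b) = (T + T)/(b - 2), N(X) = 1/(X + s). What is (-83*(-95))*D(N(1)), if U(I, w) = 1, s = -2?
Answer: 15770*I*√3/3 ≈ 9104.8*I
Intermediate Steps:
N(X) = 1/(-2 + X) (N(X) = 1/(X - 2) = 1/(-2 + X))
Z(T, b) = T/(-2 + b) (Z(T, b) = ((T + T)/(b - 2))/2 = ((2*T)/(-2 + b))/2 = (2*T/(-2 + b))/2 = T/(-2 + b))
D(h) = √(h + 1/(-2 + h))
(-83*(-95))*D(N(1)) = (-83*(-95))*√((1 + (-2 + 1/(-2 + 1))/(-2 + 1))/(-2 + 1/(-2 + 1))) = 7885*√((1 + (-2 + 1/(-1))/(-1))/(-2 + 1/(-1))) = 7885*√((1 - (-2 - 1))/(-2 - 1)) = 7885*√((1 - 1*(-3))/(-3)) = 7885*√(-(1 + 3)/3) = 7885*√(-⅓*4) = 7885*√(-4/3) = 7885*(2*I*√3/3) = 15770*I*√3/3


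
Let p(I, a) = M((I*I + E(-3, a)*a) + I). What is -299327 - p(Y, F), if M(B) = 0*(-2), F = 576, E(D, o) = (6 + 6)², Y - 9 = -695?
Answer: -299327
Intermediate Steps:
Y = -686 (Y = 9 - 695 = -686)
E(D, o) = 144 (E(D, o) = 12² = 144)
M(B) = 0
p(I, a) = 0
-299327 - p(Y, F) = -299327 - 1*0 = -299327 + 0 = -299327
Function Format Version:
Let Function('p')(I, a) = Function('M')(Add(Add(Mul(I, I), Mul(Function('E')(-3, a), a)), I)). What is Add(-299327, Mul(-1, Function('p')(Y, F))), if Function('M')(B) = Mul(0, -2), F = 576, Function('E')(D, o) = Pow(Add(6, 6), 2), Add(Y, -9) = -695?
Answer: -299327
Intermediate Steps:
Y = -686 (Y = Add(9, -695) = -686)
Function('E')(D, o) = 144 (Function('E')(D, o) = Pow(12, 2) = 144)
Function('M')(B) = 0
Function('p')(I, a) = 0
Add(-299327, Mul(-1, Function('p')(Y, F))) = Add(-299327, Mul(-1, 0)) = Add(-299327, 0) = -299327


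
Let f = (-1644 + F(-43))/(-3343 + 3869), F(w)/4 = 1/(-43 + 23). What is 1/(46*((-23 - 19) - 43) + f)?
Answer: -2630/10291521 ≈ -0.00025555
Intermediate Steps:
F(w) = -1/5 (F(w) = 4/(-43 + 23) = 4/(-20) = 4*(-1/20) = -1/5)
f = -8221/2630 (f = (-1644 - 1/5)/(-3343 + 3869) = -8221/5/526 = -8221/5*1/526 = -8221/2630 ≈ -3.1259)
1/(46*((-23 - 19) - 43) + f) = 1/(46*((-23 - 19) - 43) - 8221/2630) = 1/(46*(-42 - 43) - 8221/2630) = 1/(46*(-85) - 8221/2630) = 1/(-3910 - 8221/2630) = 1/(-10291521/2630) = -2630/10291521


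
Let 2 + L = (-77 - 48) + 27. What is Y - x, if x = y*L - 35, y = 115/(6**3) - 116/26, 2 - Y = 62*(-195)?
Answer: 8237329/702 ≈ 11734.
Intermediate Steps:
Y = 12092 (Y = 2 - 62*(-195) = 2 - 1*(-12090) = 2 + 12090 = 12092)
L = -100 (L = -2 + ((-77 - 48) + 27) = -2 + (-125 + 27) = -2 - 98 = -100)
y = -11033/2808 (y = 115/216 - 116*1/26 = 115*(1/216) - 58/13 = 115/216 - 58/13 = -11033/2808 ≈ -3.9291)
x = 251255/702 (x = -11033/2808*(-100) - 35 = 275825/702 - 35 = 251255/702 ≈ 357.91)
Y - x = 12092 - 1*251255/702 = 12092 - 251255/702 = 8237329/702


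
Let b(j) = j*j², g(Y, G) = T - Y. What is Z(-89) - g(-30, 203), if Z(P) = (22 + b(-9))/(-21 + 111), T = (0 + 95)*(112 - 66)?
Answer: -396707/90 ≈ -4407.9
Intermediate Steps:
T = 4370 (T = 95*46 = 4370)
g(Y, G) = 4370 - Y
b(j) = j³
Z(P) = -707/90 (Z(P) = (22 + (-9)³)/(-21 + 111) = (22 - 729)/90 = -707*1/90 = -707/90)
Z(-89) - g(-30, 203) = -707/90 - (4370 - 1*(-30)) = -707/90 - (4370 + 30) = -707/90 - 1*4400 = -707/90 - 4400 = -396707/90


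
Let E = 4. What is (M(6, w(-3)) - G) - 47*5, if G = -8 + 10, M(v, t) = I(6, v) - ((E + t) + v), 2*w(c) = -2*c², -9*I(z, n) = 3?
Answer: -715/3 ≈ -238.33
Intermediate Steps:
I(z, n) = -⅓ (I(z, n) = -⅑*3 = -⅓)
w(c) = -c² (w(c) = (-2*c²)/2 = -c²)
M(v, t) = -13/3 - t - v (M(v, t) = -⅓ - ((4 + t) + v) = -⅓ - (4 + t + v) = -⅓ + (-4 - t - v) = -13/3 - t - v)
G = 2
(M(6, w(-3)) - G) - 47*5 = ((-13/3 - (-1)*(-3)² - 1*6) - 1*2) - 47*5 = ((-13/3 - (-1)*9 - 6) - 2) - 235 = ((-13/3 - 1*(-9) - 6) - 2) - 235 = ((-13/3 + 9 - 6) - 2) - 235 = (-4/3 - 2) - 235 = -10/3 - 235 = -715/3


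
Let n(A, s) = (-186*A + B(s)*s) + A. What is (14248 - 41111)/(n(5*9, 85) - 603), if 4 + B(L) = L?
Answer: 26863/2043 ≈ 13.149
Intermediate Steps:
B(L) = -4 + L
n(A, s) = -185*A + s*(-4 + s) (n(A, s) = (-186*A + (-4 + s)*s) + A = (-186*A + s*(-4 + s)) + A = -185*A + s*(-4 + s))
(14248 - 41111)/(n(5*9, 85) - 603) = (14248 - 41111)/((-925*9 + 85*(-4 + 85)) - 603) = -26863/((-185*45 + 85*81) - 603) = -26863/((-8325 + 6885) - 603) = -26863/(-1440 - 603) = -26863/(-2043) = -26863*(-1/2043) = 26863/2043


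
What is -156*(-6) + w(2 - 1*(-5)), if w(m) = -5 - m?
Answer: 924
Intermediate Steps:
-156*(-6) + w(2 - 1*(-5)) = -156*(-6) + (-5 - (2 - 1*(-5))) = 936 + (-5 - (2 + 5)) = 936 + (-5 - 1*7) = 936 + (-5 - 7) = 936 - 12 = 924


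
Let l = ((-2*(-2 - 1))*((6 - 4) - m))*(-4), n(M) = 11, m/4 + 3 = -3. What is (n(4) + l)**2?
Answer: 375769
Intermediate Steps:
m = -24 (m = -12 + 4*(-3) = -12 - 12 = -24)
l = -624 (l = ((-2*(-2 - 1))*((6 - 4) - 1*(-24)))*(-4) = ((-2*(-3))*(2 + 24))*(-4) = (6*26)*(-4) = 156*(-4) = -624)
(n(4) + l)**2 = (11 - 624)**2 = (-613)**2 = 375769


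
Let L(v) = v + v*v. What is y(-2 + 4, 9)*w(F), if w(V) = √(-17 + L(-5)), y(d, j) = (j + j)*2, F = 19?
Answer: 36*√3 ≈ 62.354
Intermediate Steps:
L(v) = v + v²
y(d, j) = 4*j (y(d, j) = (2*j)*2 = 4*j)
w(V) = √3 (w(V) = √(-17 - 5*(1 - 5)) = √(-17 - 5*(-4)) = √(-17 + 20) = √3)
y(-2 + 4, 9)*w(F) = (4*9)*√3 = 36*√3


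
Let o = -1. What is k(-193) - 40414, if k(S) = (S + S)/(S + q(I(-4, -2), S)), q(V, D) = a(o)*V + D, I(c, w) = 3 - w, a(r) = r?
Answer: -15801488/391 ≈ -40413.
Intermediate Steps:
q(V, D) = D - V (q(V, D) = -V + D = D - V)
k(S) = 2*S/(-5 + 2*S) (k(S) = (S + S)/(S + (S - (3 - 1*(-2)))) = (2*S)/(S + (S - (3 + 2))) = (2*S)/(S + (S - 1*5)) = (2*S)/(S + (S - 5)) = (2*S)/(S + (-5 + S)) = (2*S)/(-5 + 2*S) = 2*S/(-5 + 2*S))
k(-193) - 40414 = 2*(-193)/(-5 + 2*(-193)) - 40414 = 2*(-193)/(-5 - 386) - 40414 = 2*(-193)/(-391) - 40414 = 2*(-193)*(-1/391) - 40414 = 386/391 - 40414 = -15801488/391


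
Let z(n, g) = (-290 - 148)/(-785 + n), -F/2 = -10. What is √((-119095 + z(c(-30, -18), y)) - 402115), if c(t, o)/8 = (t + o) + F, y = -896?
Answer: 2*I*√132658389017/1009 ≈ 721.95*I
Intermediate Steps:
F = 20 (F = -2*(-10) = 20)
c(t, o) = 160 + 8*o + 8*t (c(t, o) = 8*((t + o) + 20) = 8*((o + t) + 20) = 8*(20 + o + t) = 160 + 8*o + 8*t)
z(n, g) = -438/(-785 + n)
√((-119095 + z(c(-30, -18), y)) - 402115) = √((-119095 - 438/(-785 + (160 + 8*(-18) + 8*(-30)))) - 402115) = √((-119095 - 438/(-785 + (160 - 144 - 240))) - 402115) = √((-119095 - 438/(-785 - 224)) - 402115) = √((-119095 - 438/(-1009)) - 402115) = √((-119095 - 438*(-1/1009)) - 402115) = √((-119095 + 438/1009) - 402115) = √(-120166417/1009 - 402115) = √(-525900452/1009) = 2*I*√132658389017/1009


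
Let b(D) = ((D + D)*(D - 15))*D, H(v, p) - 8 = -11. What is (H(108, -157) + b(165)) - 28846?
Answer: 8138651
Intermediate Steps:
H(v, p) = -3 (H(v, p) = 8 - 11 = -3)
b(D) = 2*D²*(-15 + D) (b(D) = ((2*D)*(-15 + D))*D = (2*D*(-15 + D))*D = 2*D²*(-15 + D))
(H(108, -157) + b(165)) - 28846 = (-3 + 2*165²*(-15 + 165)) - 28846 = (-3 + 2*27225*150) - 28846 = (-3 + 8167500) - 28846 = 8167497 - 28846 = 8138651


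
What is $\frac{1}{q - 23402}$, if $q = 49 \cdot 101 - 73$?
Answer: $- \frac{1}{18526} \approx -5.3978 \cdot 10^{-5}$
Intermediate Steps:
$q = 4876$ ($q = 4949 - 73 = 4876$)
$\frac{1}{q - 23402} = \frac{1}{4876 - 23402} = \frac{1}{-18526} = - \frac{1}{18526}$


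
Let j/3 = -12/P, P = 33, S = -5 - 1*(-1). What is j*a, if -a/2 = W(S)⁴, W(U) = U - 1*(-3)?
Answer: 24/11 ≈ 2.1818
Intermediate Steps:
S = -4 (S = -5 + 1 = -4)
W(U) = 3 + U (W(U) = U + 3 = 3 + U)
j = -12/11 (j = 3*(-12/33) = 3*(-12*1/33) = 3*(-4/11) = -12/11 ≈ -1.0909)
a = -2 (a = -2*(3 - 4)⁴ = -2*(-1)⁴ = -2*1 = -2)
j*a = -12/11*(-2) = 24/11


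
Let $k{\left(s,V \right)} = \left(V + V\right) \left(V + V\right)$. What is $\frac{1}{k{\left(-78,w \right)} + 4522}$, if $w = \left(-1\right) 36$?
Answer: $\frac{1}{9706} \approx 0.00010303$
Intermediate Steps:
$w = -36$
$k{\left(s,V \right)} = 4 V^{2}$ ($k{\left(s,V \right)} = 2 V 2 V = 4 V^{2}$)
$\frac{1}{k{\left(-78,w \right)} + 4522} = \frac{1}{4 \left(-36\right)^{2} + 4522} = \frac{1}{4 \cdot 1296 + 4522} = \frac{1}{5184 + 4522} = \frac{1}{9706}$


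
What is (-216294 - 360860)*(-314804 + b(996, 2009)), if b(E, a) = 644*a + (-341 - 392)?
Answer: -564606094886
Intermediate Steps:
b(E, a) = -733 + 644*a (b(E, a) = 644*a - 733 = -733 + 644*a)
(-216294 - 360860)*(-314804 + b(996, 2009)) = (-216294 - 360860)*(-314804 + (-733 + 644*2009)) = -577154*(-314804 + (-733 + 1293796)) = -577154*(-314804 + 1293063) = -577154*978259 = -564606094886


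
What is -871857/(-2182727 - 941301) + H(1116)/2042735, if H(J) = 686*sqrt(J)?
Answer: 871857/3124028 + 4116*sqrt(31)/2042735 ≈ 0.29030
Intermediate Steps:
-871857/(-2182727 - 941301) + H(1116)/2042735 = -871857/(-2182727 - 941301) + (686*sqrt(1116))/2042735 = -871857/(-3124028) + (686*(6*sqrt(31)))*(1/2042735) = -871857*(-1/3124028) + (4116*sqrt(31))*(1/2042735) = 871857/3124028 + 4116*sqrt(31)/2042735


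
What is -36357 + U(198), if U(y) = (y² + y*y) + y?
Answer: 42249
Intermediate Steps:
U(y) = y + 2*y² (U(y) = (y² + y²) + y = 2*y² + y = y + 2*y²)
-36357 + U(198) = -36357 + 198*(1 + 2*198) = -36357 + 198*(1 + 396) = -36357 + 198*397 = -36357 + 78606 = 42249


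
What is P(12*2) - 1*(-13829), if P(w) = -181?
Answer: 13648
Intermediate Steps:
P(12*2) - 1*(-13829) = -181 - 1*(-13829) = -181 + 13829 = 13648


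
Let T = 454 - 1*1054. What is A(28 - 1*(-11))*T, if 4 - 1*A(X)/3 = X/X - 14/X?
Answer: -78600/13 ≈ -6046.2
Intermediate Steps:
A(X) = 9 + 42/X (A(X) = 12 - 3*(X/X - 14/X) = 12 - 3*(1 - 14/X) = 12 + (-3 + 42/X) = 9 + 42/X)
T = -600 (T = 454 - 1054 = -600)
A(28 - 1*(-11))*T = (9 + 42/(28 - 1*(-11)))*(-600) = (9 + 42/(28 + 11))*(-600) = (9 + 42/39)*(-600) = (9 + 42*(1/39))*(-600) = (9 + 14/13)*(-600) = (131/13)*(-600) = -78600/13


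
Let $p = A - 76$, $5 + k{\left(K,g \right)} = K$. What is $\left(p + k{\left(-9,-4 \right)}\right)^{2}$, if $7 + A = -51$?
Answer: $21904$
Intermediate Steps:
$A = -58$ ($A = -7 - 51 = -58$)
$k{\left(K,g \right)} = -5 + K$
$p = -134$ ($p = -58 - 76 = -134$)
$\left(p + k{\left(-9,-4 \right)}\right)^{2} = \left(-134 - 14\right)^{2} = \left(-148\right)^{2} = 21904$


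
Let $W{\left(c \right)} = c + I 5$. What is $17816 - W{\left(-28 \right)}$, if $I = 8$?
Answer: $17804$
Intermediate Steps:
$W{\left(c \right)} = 40 + c$ ($W{\left(c \right)} = c + 8 \cdot 5 = c + 40 = 40 + c$)
$17816 - W{\left(-28 \right)} = 17816 - \left(40 - 28\right) = 17816 - 12 = 17804$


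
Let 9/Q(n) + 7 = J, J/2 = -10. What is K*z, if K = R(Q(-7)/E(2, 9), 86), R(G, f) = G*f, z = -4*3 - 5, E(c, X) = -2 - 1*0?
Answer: -731/3 ≈ -243.67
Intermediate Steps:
J = -20 (J = 2*(-10) = -20)
Q(n) = -⅓ (Q(n) = 9/(-7 - 20) = 9/(-27) = 9*(-1/27) = -⅓)
E(c, X) = -2 (E(c, X) = -2 + 0 = -2)
z = -17 (z = -12 - 5 = -17)
K = 43/3 (K = -⅓/(-2)*86 = -⅓*(-½)*86 = (⅙)*86 = 43/3 ≈ 14.333)
K*z = (43/3)*(-17) = -731/3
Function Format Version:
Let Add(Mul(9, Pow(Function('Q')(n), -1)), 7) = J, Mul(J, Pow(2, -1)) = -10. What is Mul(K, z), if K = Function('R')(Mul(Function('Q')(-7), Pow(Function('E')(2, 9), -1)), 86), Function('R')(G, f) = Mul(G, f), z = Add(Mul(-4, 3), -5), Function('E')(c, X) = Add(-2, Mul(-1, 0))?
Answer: Rational(-731, 3) ≈ -243.67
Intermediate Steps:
J = -20 (J = Mul(2, -10) = -20)
Function('Q')(n) = Rational(-1, 3) (Function('Q')(n) = Mul(9, Pow(Add(-7, -20), -1)) = Mul(9, Pow(-27, -1)) = Mul(9, Rational(-1, 27)) = Rational(-1, 3))
Function('E')(c, X) = -2 (Function('E')(c, X) = Add(-2, 0) = -2)
z = -17 (z = Add(-12, -5) = -17)
K = Rational(43, 3) (K = Mul(Mul(Rational(-1, 3), Pow(-2, -1)), 86) = Mul(Mul(Rational(-1, 3), Rational(-1, 2)), 86) = Mul(Rational(1, 6), 86) = Rational(43, 3) ≈ 14.333)
Mul(K, z) = Mul(Rational(43, 3), -17) = Rational(-731, 3)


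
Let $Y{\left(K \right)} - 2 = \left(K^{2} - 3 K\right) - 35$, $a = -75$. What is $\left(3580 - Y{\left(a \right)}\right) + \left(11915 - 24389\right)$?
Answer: $-14711$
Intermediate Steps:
$Y{\left(K \right)} = -33 + K^{2} - 3 K$ ($Y{\left(K \right)} = 2 - \left(35 - K^{2} + 3 K\right) = -33 + K^{2} - 3 K$)
$\left(3580 - Y{\left(a \right)}\right) + \left(11915 - 24389\right) = \left(3580 - \left(-33 + \left(-75\right)^{2} - -225\right)\right) + \left(11915 - 24389\right) = \left(3580 - \left(-33 + 5625 + 225\right)\right) + \left(11915 - 24389\right) = \left(3580 - 5817\right) - 12474 = -2237 - 12474 = -14711$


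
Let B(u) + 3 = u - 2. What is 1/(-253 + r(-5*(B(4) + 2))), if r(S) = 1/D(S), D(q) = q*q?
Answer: -25/6324 ≈ -0.0039532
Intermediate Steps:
B(u) = -5 + u (B(u) = -3 + (u - 2) = -3 + (-2 + u) = -5 + u)
D(q) = q²
r(S) = S⁻² (r(S) = 1/(S²) = S⁻²)
1/(-253 + r(-5*(B(4) + 2))) = 1/(-253 + (-5*((-5 + 4) + 2))⁻²) = 1/(-253 + (-5*(-1 + 2))⁻²) = 1/(-253 + (-5*1)⁻²) = 1/(-253 + (-5)⁻²) = 1/(-253 + 1/25) = 1/(-6324/25) = -25/6324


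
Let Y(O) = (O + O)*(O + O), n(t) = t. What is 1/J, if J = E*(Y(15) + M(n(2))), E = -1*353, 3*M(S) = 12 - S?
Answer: -3/956630 ≈ -3.1360e-6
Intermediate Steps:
M(S) = 4 - S/3 (M(S) = (12 - S)/3 = 4 - S/3)
Y(O) = 4*O**2 (Y(O) = (2*O)*(2*O) = 4*O**2)
E = -353
J = -956630/3 (J = -353*(4*15**2 + (4 - 1/3*2)) = -353*(4*225 + (4 - 2/3)) = -353*(900 + 10/3) = -353*2710/3 = -956630/3 ≈ -3.1888e+5)
1/J = 1/(-956630/3) = -3/956630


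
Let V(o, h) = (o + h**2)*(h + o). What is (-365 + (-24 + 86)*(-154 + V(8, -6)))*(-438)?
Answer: 1952166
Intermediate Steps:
V(o, h) = (h + o)*(o + h**2)
(-365 + (-24 + 86)*(-154 + V(8, -6)))*(-438) = (-365 + (-24 + 86)*(-154 + ((-6)**3 + 8**2 - 6*8 + 8*(-6)**2)))*(-438) = (-365 + 62*(-154 + (-216 + 64 - 48 + 8*36)))*(-438) = (-365 + 62*(-154 + (-216 + 64 - 48 + 288)))*(-438) = (-365 + 62*(-154 + 88))*(-438) = (-365 + 62*(-66))*(-438) = (-365 - 4092)*(-438) = -4457*(-438) = 1952166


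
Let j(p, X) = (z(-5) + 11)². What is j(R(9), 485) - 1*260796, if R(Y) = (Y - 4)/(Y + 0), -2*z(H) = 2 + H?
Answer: -1042559/4 ≈ -2.6064e+5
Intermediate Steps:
z(H) = -1 - H/2 (z(H) = -(2 + H)/2 = -1 - H/2)
R(Y) = (-4 + Y)/Y
j(p, X) = 625/4 (j(p, X) = ((-1 - ½*(-5)) + 11)² = ((-1 + 5/2) + 11)² = (3/2 + 11)² = (25/2)² = 625/4)
j(R(9), 485) - 1*260796 = 625/4 - 1*260796 = 625/4 - 260796 = -1042559/4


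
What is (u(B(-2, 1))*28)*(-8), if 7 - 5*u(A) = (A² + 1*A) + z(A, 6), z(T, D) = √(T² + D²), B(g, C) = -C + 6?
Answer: 5152/5 + 224*√61/5 ≈ 1380.3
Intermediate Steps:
B(g, C) = 6 - C
z(T, D) = √(D² + T²)
u(A) = 7/5 - A/5 - A²/5 - √(36 + A²)/5 (u(A) = 7/5 - ((A² + 1*A) + √(6² + A²))/5 = 7/5 - ((A² + A) + √(36 + A²))/5 = 7/5 - ((A + A²) + √(36 + A²))/5 = 7/5 - (A + A² + √(36 + A²))/5 = 7/5 + (-A/5 - A²/5 - √(36 + A²)/5) = 7/5 - A/5 - A²/5 - √(36 + A²)/5)
(u(B(-2, 1))*28)*(-8) = ((7/5 - (6 - 1*1)/5 - (6 - 1*1)²/5 - √(36 + (6 - 1*1)²)/5)*28)*(-8) = ((7/5 - (6 - 1)/5 - (6 - 1)²/5 - √(36 + (6 - 1)²)/5)*28)*(-8) = ((7/5 - ⅕*5 - ⅕*5² - √(36 + 5²)/5)*28)*(-8) = ((7/5 - 1 - ⅕*25 - √(36 + 25)/5)*28)*(-8) = ((7/5 - 1 - 5 - √61/5)*28)*(-8) = ((-23/5 - √61/5)*28)*(-8) = (-644/5 - 28*√61/5)*(-8) = 5152/5 + 224*√61/5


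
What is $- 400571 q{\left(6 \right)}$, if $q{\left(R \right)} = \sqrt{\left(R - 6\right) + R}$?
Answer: $- 400571 \sqrt{6} \approx -9.812 \cdot 10^{5}$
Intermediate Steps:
$q{\left(R \right)} = \sqrt{-6 + 2 R}$ ($q{\left(R \right)} = \sqrt{\left(R - 6\right) + R} = \sqrt{\left(-6 + R\right) + R} = \sqrt{-6 + 2 R}$)
$- 400571 q{\left(6 \right)} = - 400571 \sqrt{-6 + 2 \cdot 6} = - 400571 \sqrt{-6 + 12} = - 400571 \sqrt{6}$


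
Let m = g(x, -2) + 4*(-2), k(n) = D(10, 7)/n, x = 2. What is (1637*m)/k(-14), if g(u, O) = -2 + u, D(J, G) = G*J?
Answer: 13096/5 ≈ 2619.2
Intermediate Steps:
k(n) = 70/n (k(n) = (7*10)/n = 70/n)
m = -8 (m = (-2 + 2) + 4*(-2) = 0 - 8 = -8)
(1637*m)/k(-14) = (1637*(-8))/((70/(-14))) = -13096/(70*(-1/14)) = -13096/(-5) = -13096*(-1/5) = 13096/5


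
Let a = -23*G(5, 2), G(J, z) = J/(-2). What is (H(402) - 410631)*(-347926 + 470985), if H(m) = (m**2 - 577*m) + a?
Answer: -118363929973/2 ≈ -5.9182e+10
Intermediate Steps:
G(J, z) = -J/2 (G(J, z) = J*(-1/2) = -J/2)
a = 115/2 (a = -(-23)*5/2 = -23*(-5/2) = 115/2 ≈ 57.500)
H(m) = 115/2 + m**2 - 577*m (H(m) = (m**2 - 577*m) + 115/2 = 115/2 + m**2 - 577*m)
(H(402) - 410631)*(-347926 + 470985) = ((115/2 + 402**2 - 577*402) - 410631)*(-347926 + 470985) = ((115/2 + 161604 - 231954) - 410631)*123059 = (-140585/2 - 410631)*123059 = -961847/2*123059 = -118363929973/2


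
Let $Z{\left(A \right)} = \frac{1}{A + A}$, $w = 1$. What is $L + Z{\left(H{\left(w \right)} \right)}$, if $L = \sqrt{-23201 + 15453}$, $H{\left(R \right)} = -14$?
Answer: $- \frac{1}{28} + 2 i \sqrt{1937} \approx -0.035714 + 88.023 i$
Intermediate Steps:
$L = 2 i \sqrt{1937}$ ($L = \sqrt{-7748} = 2 i \sqrt{1937} \approx 88.023 i$)
$Z{\left(A \right)} = \frac{1}{2 A}$
$L + Z{\left(H{\left(w \right)} \right)} = 2 i \sqrt{1937} + \frac{1}{2 \left(-14\right)} = 2 i \sqrt{1937} + \frac{1}{2} \left(- \frac{1}{14}\right) = 2 i \sqrt{1937} - \frac{1}{28} = - \frac{1}{28} + 2 i \sqrt{1937}$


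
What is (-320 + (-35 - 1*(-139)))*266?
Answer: -57456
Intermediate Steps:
(-320 + (-35 - 1*(-139)))*266 = (-320 + (-35 + 139))*266 = (-320 + 104)*266 = -216*266 = -57456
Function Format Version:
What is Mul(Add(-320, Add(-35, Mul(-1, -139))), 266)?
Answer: -57456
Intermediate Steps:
Mul(Add(-320, Add(-35, Mul(-1, -139))), 266) = Mul(Add(-320, Add(-35, 139)), 266) = Mul(Add(-320, 104), 266) = Mul(-216, 266) = -57456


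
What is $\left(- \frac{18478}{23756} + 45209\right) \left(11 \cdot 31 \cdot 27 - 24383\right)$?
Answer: $- \frac{4074628999644}{5939} \approx -6.8608 \cdot 10^{8}$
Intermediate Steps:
$\left(- \frac{18478}{23756} + 45209\right) \left(11 \cdot 31 \cdot 27 - 24383\right) = \left(\left(-18478\right) \frac{1}{23756} + 45209\right) \left(341 \cdot 27 - 24383\right) = \left(- \frac{9239}{11878} + 45209\right) \left(9207 - 24383\right) = \frac{536983263}{11878} \left(-15176\right) = - \frac{4074628999644}{5939}$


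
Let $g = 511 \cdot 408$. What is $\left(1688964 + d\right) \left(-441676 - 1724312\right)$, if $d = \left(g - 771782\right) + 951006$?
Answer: $-4498055295888$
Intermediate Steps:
$g = 208488$
$d = 387712$ ($d = \left(208488 - 771782\right) + 951006 = -563294 + 951006 = 387712$)
$\left(1688964 + d\right) \left(-441676 - 1724312\right) = \left(1688964 + 387712\right) \left(-441676 - 1724312\right) = 2076676 \left(-2165988\right) = -4498055295888$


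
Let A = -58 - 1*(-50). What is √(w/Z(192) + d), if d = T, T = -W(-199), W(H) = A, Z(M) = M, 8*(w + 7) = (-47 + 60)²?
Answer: √74406/96 ≈ 2.8414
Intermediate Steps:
A = -8 (A = -58 + 50 = -8)
w = 113/8 (w = -7 + (-47 + 60)²/8 = -7 + (⅛)*13² = -7 + (⅛)*169 = -7 + 169/8 = 113/8 ≈ 14.125)
W(H) = -8
T = 8 (T = -1*(-8) = 8)
d = 8
√(w/Z(192) + d) = √((113/8)/192 + 8) = √((113/8)*(1/192) + 8) = √(113/1536 + 8) = √(12401/1536) = √74406/96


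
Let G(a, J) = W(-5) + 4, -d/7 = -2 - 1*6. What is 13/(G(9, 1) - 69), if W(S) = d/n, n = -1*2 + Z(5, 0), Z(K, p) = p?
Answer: -13/93 ≈ -0.13978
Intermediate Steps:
d = 56 (d = -7*(-2 - 1*6) = -7*(-2 - 6) = -7*(-8) = 56)
n = -2 (n = -1*2 + 0 = -2 + 0 = -2)
W(S) = -28 (W(S) = 56/(-2) = 56*(-½) = -28)
G(a, J) = -24 (G(a, J) = -28 + 4 = -24)
13/(G(9, 1) - 69) = 13/(-24 - 69) = 13/(-93) = 13*(-1/93) = -13/93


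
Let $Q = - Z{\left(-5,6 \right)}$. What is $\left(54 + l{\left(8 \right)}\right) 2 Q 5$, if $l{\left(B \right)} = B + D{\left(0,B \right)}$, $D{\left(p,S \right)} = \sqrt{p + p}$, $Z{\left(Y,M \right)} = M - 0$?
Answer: $-3720$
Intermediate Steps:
$Z{\left(Y,M \right)} = M$ ($Z{\left(Y,M \right)} = M + 0 = M$)
$Q = -6$ ($Q = \left(-1\right) 6 = -6$)
$D{\left(p,S \right)} = \sqrt{2} \sqrt{p}$ ($D{\left(p,S \right)} = \sqrt{2 p} = \sqrt{2} \sqrt{p}$)
$l{\left(B \right)} = B$ ($l{\left(B \right)} = B + \sqrt{2} \sqrt{0} = B + \sqrt{2} \cdot 0 = B + 0 = B$)
$\left(54 + l{\left(8 \right)}\right) 2 Q 5 = \left(54 + 8\right) 2 \left(-6\right) 5 = 62 \left(\left(-12\right) 5\right) = 62 \left(-60\right) = -3720$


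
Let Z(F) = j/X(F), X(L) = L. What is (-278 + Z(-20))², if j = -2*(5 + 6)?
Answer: 7667361/100 ≈ 76674.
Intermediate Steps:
j = -22 (j = -2*11 = -22)
Z(F) = -22/F
(-278 + Z(-20))² = (-278 - 22/(-20))² = (-278 - 22*(-1/20))² = (-278 + 11/10)² = (-2769/10)² = 7667361/100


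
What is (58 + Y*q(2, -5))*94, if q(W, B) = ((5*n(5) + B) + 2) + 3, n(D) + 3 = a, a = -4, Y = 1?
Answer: 2162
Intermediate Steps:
n(D) = -7 (n(D) = -3 - 4 = -7)
q(W, B) = -30 + B (q(W, B) = ((5*(-7) + B) + 2) + 3 = ((-35 + B) + 2) + 3 = (-33 + B) + 3 = -30 + B)
(58 + Y*q(2, -5))*94 = (58 + 1*(-30 - 5))*94 = (58 + 1*(-35))*94 = (58 - 35)*94 = 23*94 = 2162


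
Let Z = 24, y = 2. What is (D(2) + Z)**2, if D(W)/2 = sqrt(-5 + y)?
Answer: 564 + 96*I*sqrt(3) ≈ 564.0 + 166.28*I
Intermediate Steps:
D(W) = 2*I*sqrt(3) (D(W) = 2*sqrt(-5 + 2) = 2*sqrt(-3) = 2*(I*sqrt(3)) = 2*I*sqrt(3))
(D(2) + Z)**2 = (2*I*sqrt(3) + 24)**2 = (24 + 2*I*sqrt(3))**2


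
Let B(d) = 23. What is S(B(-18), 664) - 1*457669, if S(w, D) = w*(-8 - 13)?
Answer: -458152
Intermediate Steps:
S(w, D) = -21*w (S(w, D) = w*(-21) = -21*w)
S(B(-18), 664) - 1*457669 = -21*23 - 1*457669 = -483 - 457669 = -458152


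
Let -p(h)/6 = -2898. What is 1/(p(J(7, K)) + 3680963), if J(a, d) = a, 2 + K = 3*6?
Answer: 1/3698351 ≈ 2.7039e-7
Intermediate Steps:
K = 16 (K = -2 + 3*6 = -2 + 18 = 16)
p(h) = 17388 (p(h) = -6*(-2898) = 17388)
1/(p(J(7, K)) + 3680963) = 1/(17388 + 3680963) = 1/3698351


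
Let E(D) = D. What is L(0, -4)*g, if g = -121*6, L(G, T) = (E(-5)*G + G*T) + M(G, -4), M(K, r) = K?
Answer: 0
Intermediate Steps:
L(G, T) = -4*G + G*T (L(G, T) = (-5*G + G*T) + G = -4*G + G*T)
g = -726
L(0, -4)*g = (0*(-4 - 4))*(-726) = (0*(-8))*(-726) = 0*(-726) = 0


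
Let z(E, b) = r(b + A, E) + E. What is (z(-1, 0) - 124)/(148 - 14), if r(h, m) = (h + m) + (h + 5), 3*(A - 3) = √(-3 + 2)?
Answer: -115/134 + I/201 ≈ -0.85821 + 0.0049751*I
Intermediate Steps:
A = 3 + I/3 (A = 3 + √(-3 + 2)/3 = 3 + √(-1)/3 = 3 + I/3 ≈ 3.0 + 0.33333*I)
r(h, m) = 5 + m + 2*h (r(h, m) = (h + m) + (5 + h) = 5 + m + 2*h)
z(E, b) = 11 + 2*E + 2*b + 2*I/3 (z(E, b) = (5 + E + 2*(b + (3 + I/3))) + E = (5 + E + 2*(3 + b + I/3)) + E = (5 + E + (6 + 2*b + 2*I/3)) + E = (11 + E + 2*b + 2*I/3) + E = 11 + 2*E + 2*b + 2*I/3)
(z(-1, 0) - 124)/(148 - 14) = ((11 + 2*(-1) + 2*0 + 2*I/3) - 124)/(148 - 14) = ((11 - 2 + 0 + 2*I/3) - 124)/134 = ((9 + 2*I/3) - 124)/134 = (-115 + 2*I/3)/134 = -115/134 + I/201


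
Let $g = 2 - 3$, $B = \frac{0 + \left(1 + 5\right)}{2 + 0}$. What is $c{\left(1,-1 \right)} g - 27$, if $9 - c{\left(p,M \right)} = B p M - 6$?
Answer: $-45$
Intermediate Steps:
$B = 3$ ($B = \frac{0 + 6}{2} = 6 \cdot \frac{1}{2} = 3$)
$g = -1$ ($g = 2 - 3 = -1$)
$c{\left(p,M \right)} = 15 - 3 M p$ ($c{\left(p,M \right)} = 9 - \left(3 p M - 6\right) = 9 - \left(3 M p - 6\right) = 9 - \left(-6 + 3 M p\right) = 15 - 3 M p$)
$c{\left(1,-1 \right)} g - 27 = \left(15 - \left(-3\right) 1\right) \left(-1\right) - 27 = \left(15 + 3\right) \left(-1\right) - 27 = 18 \left(-1\right) - 27 = -18 - 27 = -45$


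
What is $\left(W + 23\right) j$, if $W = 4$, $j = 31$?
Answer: $837$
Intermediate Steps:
$\left(W + 23\right) j = \left(4 + 23\right) 31 = 27 \cdot 31 = 837$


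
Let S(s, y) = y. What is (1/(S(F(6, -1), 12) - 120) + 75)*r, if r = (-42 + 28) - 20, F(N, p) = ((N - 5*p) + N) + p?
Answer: -137683/54 ≈ -2549.7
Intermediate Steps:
F(N, p) = -4*p + 2*N (F(N, p) = (-5*p + 2*N) + p = -4*p + 2*N)
r = -34 (r = -14 - 20 = -34)
(1/(S(F(6, -1), 12) - 120) + 75)*r = (1/(12 - 120) + 75)*(-34) = (1/(-108) + 75)*(-34) = (-1/108 + 75)*(-34) = (8099/108)*(-34) = -137683/54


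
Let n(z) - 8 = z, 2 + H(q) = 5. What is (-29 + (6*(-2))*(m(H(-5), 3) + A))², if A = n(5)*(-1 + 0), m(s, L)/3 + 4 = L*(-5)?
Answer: 657721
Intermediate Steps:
H(q) = 3 (H(q) = -2 + 5 = 3)
n(z) = 8 + z
m(s, L) = -12 - 15*L (m(s, L) = -12 + 3*(L*(-5)) = -12 + 3*(-5*L) = -12 - 15*L)
A = -13 (A = (8 + 5)*(-1 + 0) = 13*(-1) = -13)
(-29 + (6*(-2))*(m(H(-5), 3) + A))² = (-29 + (6*(-2))*((-12 - 15*3) - 13))² = (-29 - 12*((-12 - 45) - 13))² = (-29 - 12*(-57 - 13))² = (-29 - 12*(-70))² = (-29 + 840)² = 811² = 657721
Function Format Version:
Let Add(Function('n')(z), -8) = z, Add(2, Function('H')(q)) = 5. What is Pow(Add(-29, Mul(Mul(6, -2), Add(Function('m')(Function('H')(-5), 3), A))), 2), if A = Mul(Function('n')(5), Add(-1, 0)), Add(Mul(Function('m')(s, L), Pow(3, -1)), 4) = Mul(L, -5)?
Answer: 657721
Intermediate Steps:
Function('H')(q) = 3 (Function('H')(q) = Add(-2, 5) = 3)
Function('n')(z) = Add(8, z)
Function('m')(s, L) = Add(-12, Mul(-15, L)) (Function('m')(s, L) = Add(-12, Mul(3, Mul(L, -5))) = Add(-12, Mul(3, Mul(-5, L))) = Add(-12, Mul(-15, L)))
A = -13 (A = Mul(Add(8, 5), Add(-1, 0)) = Mul(13, -1) = -13)
Pow(Add(-29, Mul(Mul(6, -2), Add(Function('m')(Function('H')(-5), 3), A))), 2) = Pow(Add(-29, Mul(Mul(6, -2), Add(Add(-12, Mul(-15, 3)), -13))), 2) = Pow(Add(-29, Mul(-12, Add(Add(-12, -45), -13))), 2) = Pow(Add(-29, Mul(-12, Add(-57, -13))), 2) = Pow(Add(-29, Mul(-12, -70)), 2) = Pow(Add(-29, 840), 2) = Pow(811, 2) = 657721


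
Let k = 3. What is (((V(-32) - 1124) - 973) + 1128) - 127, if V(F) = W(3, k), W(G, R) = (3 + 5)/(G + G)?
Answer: -3284/3 ≈ -1094.7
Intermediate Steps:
W(G, R) = 4/G (W(G, R) = 8/((2*G)) = 8*(1/(2*G)) = 4/G)
V(F) = 4/3
(((V(-32) - 1124) - 973) + 1128) - 127 = (((4/3 - 1124) - 973) + 1128) - 127 = ((-3368/3 - 973) + 1128) - 127 = (-6287/3 + 1128) - 127 = -2903/3 - 127 = -3284/3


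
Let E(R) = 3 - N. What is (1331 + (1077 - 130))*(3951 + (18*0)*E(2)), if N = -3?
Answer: 9000378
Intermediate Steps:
E(R) = 6 (E(R) = 3 - 1*(-3) = 3 + 3 = 6)
(1331 + (1077 - 130))*(3951 + (18*0)*E(2)) = (1331 + (1077 - 130))*(3951 + (18*0)*6) = (1331 + 947)*(3951 + 0*6) = 2278*(3951 + 0) = 2278*3951 = 9000378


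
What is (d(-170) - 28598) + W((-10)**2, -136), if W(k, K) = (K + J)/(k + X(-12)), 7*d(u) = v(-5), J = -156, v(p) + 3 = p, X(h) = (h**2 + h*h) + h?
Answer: -18818747/658 ≈ -28600.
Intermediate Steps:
X(h) = h + 2*h**2 (X(h) = (h**2 + h**2) + h = 2*h**2 + h = h + 2*h**2)
v(p) = -3 + p
d(u) = -8/7 (d(u) = (-3 - 5)/7 = (1/7)*(-8) = -8/7)
W(k, K) = (-156 + K)/(276 + k) (W(k, K) = (K - 156)/(k - 12*(1 + 2*(-12))) = (-156 + K)/(k - 12*(1 - 24)) = (-156 + K)/(k - 12*(-23)) = (-156 + K)/(k + 276) = (-156 + K)/(276 + k))
(d(-170) - 28598) + W((-10)**2, -136) = (-8/7 - 28598) + (-156 - 136)/(276 + (-10)**2) = -200194/7 - 292/(276 + 100) = -200194/7 - 292/376 = -200194/7 + (1/376)*(-292) = -200194/7 - 73/94 = -18818747/658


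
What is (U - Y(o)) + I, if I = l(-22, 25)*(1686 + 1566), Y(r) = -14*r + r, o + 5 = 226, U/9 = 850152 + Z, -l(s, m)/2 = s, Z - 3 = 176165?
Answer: 9382841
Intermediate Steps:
Z = 176168 (Z = 3 + 176165 = 176168)
l(s, m) = -2*s
U = 9236880 (U = 9*(850152 + 176168) = 9*1026320 = 9236880)
o = 221 (o = -5 + 226 = 221)
Y(r) = -13*r
I = 143088 (I = (-2*(-22))*(1686 + 1566) = 44*3252 = 143088)
(U - Y(o)) + I = (9236880 - (-13)*221) + 143088 = (9236880 - 1*(-2873)) + 143088 = (9236880 + 2873) + 143088 = 9239753 + 143088 = 9382841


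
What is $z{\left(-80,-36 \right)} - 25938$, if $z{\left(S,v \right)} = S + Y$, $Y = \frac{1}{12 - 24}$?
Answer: $- \frac{312217}{12} \approx -26018.0$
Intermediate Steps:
$Y = - \frac{1}{12}$ ($Y = \frac{1}{-12} = - \frac{1}{12} \approx -0.083333$)
$z{\left(S,v \right)} = - \frac{1}{12} + S$ ($z{\left(S,v \right)} = S - \frac{1}{12} = - \frac{1}{12} + S$)
$z{\left(-80,-36 \right)} - 25938 = \left(- \frac{1}{12} - 80\right) - 25938 = - \frac{961}{12} - 25938 = - \frac{312217}{12}$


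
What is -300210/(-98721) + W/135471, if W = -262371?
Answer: 234416213/212283057 ≈ 1.1043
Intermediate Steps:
-300210/(-98721) + W/135471 = -300210/(-98721) - 262371/135471 = -300210*(-1/98721) - 262371*1/135471 = 100070/32907 - 87457/45157 = 234416213/212283057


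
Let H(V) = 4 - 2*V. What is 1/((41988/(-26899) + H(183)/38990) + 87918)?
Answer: 524396005/46103024542811 ≈ 1.1374e-5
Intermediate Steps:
1/((41988/(-26899) + H(183)/38990) + 87918) = 1/((41988/(-26899) + (4 - 2*183)/38990) + 87918) = 1/((41988*(-1/26899) + (4 - 366)*(1/38990)) + 87918) = 1/((-41988/26899 - 362*1/38990) + 87918) = 1/((-41988/26899 - 181/19495) + 87918) = 1/(-823424779/524396005 + 87918) = 1/(46103024542811/524396005) = 524396005/46103024542811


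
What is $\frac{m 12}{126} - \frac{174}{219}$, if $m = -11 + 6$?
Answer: $- \frac{1948}{1533} \approx -1.2707$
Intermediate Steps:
$m = -5$
$\frac{m 12}{126} - \frac{174}{219} = \frac{\left(-5\right) 12}{126} - \frac{174}{219} = \left(-60\right) \frac{1}{126} - \frac{58}{73} = - \frac{10}{21} - \frac{58}{73} = - \frac{1948}{1533}$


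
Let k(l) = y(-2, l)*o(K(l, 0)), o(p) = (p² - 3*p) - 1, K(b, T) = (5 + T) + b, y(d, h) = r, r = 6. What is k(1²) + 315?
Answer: 417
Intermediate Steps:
y(d, h) = 6
K(b, T) = 5 + T + b
o(p) = -1 + p² - 3*p
k(l) = -96 - 18*l + 6*(5 + l)² (k(l) = 6*(-1 + (5 + 0 + l)² - 3*(5 + 0 + l)) = 6*(-1 + (5 + l)² - 3*(5 + l)) = 6*(-1 + (5 + l)² + (-15 - 3*l)) = 6*(-16 + (5 + l)² - 3*l) = -96 - 18*l + 6*(5 + l)²)
k(1²) + 315 = (54 + 6*(1²)² + 42*1²) + 315 = (54 + 6*1² + 42*1) + 315 = (54 + 6*1 + 42) + 315 = (54 + 6 + 42) + 315 = 102 + 315 = 417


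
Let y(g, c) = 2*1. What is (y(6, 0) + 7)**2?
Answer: 81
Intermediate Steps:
y(g, c) = 2
(y(6, 0) + 7)**2 = (2 + 7)**2 = 9**2 = 81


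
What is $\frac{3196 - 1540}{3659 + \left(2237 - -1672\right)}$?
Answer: $\frac{207}{946} \approx 0.21882$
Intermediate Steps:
$\frac{3196 - 1540}{3659 + \left(2237 - -1672\right)} = \frac{1656}{3659 + \left(2237 + 1672\right)} = \frac{1656}{3659 + 3909} = \frac{1656}{7568} = 1656 \cdot \frac{1}{7568} = \frac{207}{946}$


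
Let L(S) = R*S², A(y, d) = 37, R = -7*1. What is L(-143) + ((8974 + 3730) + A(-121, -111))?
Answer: -130402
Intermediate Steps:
R = -7
L(S) = -7*S²
L(-143) + ((8974 + 3730) + A(-121, -111)) = -7*(-143)² + ((8974 + 3730) + 37) = -7*20449 + (12704 + 37) = -143143 + 12741 = -130402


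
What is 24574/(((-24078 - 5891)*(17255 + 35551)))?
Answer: -12287/791271507 ≈ -1.5528e-5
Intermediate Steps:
24574/(((-24078 - 5891)*(17255 + 35551))) = 24574/((-29969*52806)) = 24574/(-1582543014) = 24574*(-1/1582543014) = -12287/791271507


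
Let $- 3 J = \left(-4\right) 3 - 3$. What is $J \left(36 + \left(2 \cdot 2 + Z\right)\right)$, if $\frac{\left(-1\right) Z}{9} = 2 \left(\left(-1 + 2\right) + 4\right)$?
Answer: $-250$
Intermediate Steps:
$Z = -90$ ($Z = - 9 \cdot 2 \left(\left(-1 + 2\right) + 4\right) = - 9 \cdot 2 \left(1 + 4\right) = - 9 \cdot 2 \cdot 5 = \left(-9\right) 10 = -90$)
$J = 5$ ($J = - \frac{\left(-4\right) 3 - 3}{3} = - \frac{-12 - 3}{3} = \left(- \frac{1}{3}\right) \left(-15\right) = 5$)
$J \left(36 + \left(2 \cdot 2 + Z\right)\right) = 5 \left(36 + \left(2 \cdot 2 - 90\right)\right) = 5 \left(36 + \left(4 - 90\right)\right) = 5 \left(36 - 86\right) = 5 \left(-50\right) = -250$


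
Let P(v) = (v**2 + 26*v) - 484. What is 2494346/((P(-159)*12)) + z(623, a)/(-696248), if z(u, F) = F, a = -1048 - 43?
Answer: 434238483451/43159717272 ≈ 10.061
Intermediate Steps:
a = -1091
P(v) = -484 + v**2 + 26*v
2494346/((P(-159)*12)) + z(623, a)/(-696248) = 2494346/(((-484 + (-159)**2 + 26*(-159))*12)) - 1091/(-696248) = 2494346/(((-484 + 25281 - 4134)*12)) - 1091*(-1/696248) = 2494346/((20663*12)) + 1091/696248 = 2494346/247956 + 1091/696248 = 2494346*(1/247956) + 1091/696248 = 1247173/123978 + 1091/696248 = 434238483451/43159717272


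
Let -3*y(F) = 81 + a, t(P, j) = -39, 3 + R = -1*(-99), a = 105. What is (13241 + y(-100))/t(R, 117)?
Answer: -4393/13 ≈ -337.92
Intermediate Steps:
R = 96 (R = -3 - 1*(-99) = -3 + 99 = 96)
y(F) = -62 (y(F) = -(81 + 105)/3 = -⅓*186 = -62)
(13241 + y(-100))/t(R, 117) = (13241 - 62)/(-39) = 13179*(-1/39) = -4393/13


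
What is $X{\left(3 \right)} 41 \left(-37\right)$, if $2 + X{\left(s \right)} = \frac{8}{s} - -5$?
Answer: $- \frac{25789}{3} \approx -8596.3$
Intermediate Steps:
$X{\left(s \right)} = 3 + \frac{8}{s}$ ($X{\left(s \right)} = -2 + \left(\frac{8}{s} - -5\right) = -2 + \left(\frac{8}{s} + 5\right) = -2 + \left(5 + \frac{8}{s}\right) = 3 + \frac{8}{s}$)
$X{\left(3 \right)} 41 \left(-37\right) = \left(3 + \frac{8}{3}\right) 41 \left(-37\right) = \frac{17}{3} \cdot 41 \left(-37\right) = \frac{697}{3} \left(-37\right) = - \frac{25789}{3}$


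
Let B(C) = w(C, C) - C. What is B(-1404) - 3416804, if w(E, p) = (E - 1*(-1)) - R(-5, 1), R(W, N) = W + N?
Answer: -3416799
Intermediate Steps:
R(W, N) = N + W
w(E, p) = 5 + E (w(E, p) = (E - 1*(-1)) - (1 - 5) = (E + 1) - 1*(-4) = (1 + E) + 4 = 5 + E)
B(C) = 5 (B(C) = (5 + C) - C = 5)
B(-1404) - 3416804 = 5 - 3416804 = -3416799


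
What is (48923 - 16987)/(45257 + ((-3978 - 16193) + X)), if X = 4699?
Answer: 31936/29785 ≈ 1.0722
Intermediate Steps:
(48923 - 16987)/(45257 + ((-3978 - 16193) + X)) = (48923 - 16987)/(45257 + ((-3978 - 16193) + 4699)) = 31936/(45257 + (-20171 + 4699)) = 31936/(45257 - 15472) = 31936/29785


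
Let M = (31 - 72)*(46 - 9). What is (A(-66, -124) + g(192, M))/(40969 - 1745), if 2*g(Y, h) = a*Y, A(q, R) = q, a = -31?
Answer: -1521/19612 ≈ -0.077555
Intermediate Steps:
M = -1517 (M = -41*37 = -1517)
g(Y, h) = -31*Y/2 (g(Y, h) = (-31*Y)/2 = -31*Y/2)
(A(-66, -124) + g(192, M))/(40969 - 1745) = (-66 - 31/2*192)/(40969 - 1745) = (-66 - 2976)/39224 = -3042*1/39224 = -1521/19612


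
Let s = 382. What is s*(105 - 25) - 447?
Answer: 30113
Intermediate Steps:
s*(105 - 25) - 447 = 382*(105 - 25) - 447 = 382*80 - 447 = 30560 - 447 = 30113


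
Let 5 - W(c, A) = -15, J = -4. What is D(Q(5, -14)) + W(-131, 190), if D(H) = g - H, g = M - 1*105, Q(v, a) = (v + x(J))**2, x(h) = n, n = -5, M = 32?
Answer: -53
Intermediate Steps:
W(c, A) = 20 (W(c, A) = 5 - 1*(-15) = 5 + 15 = 20)
x(h) = -5
Q(v, a) = (-5 + v)**2 (Q(v, a) = (v - 5)**2 = (-5 + v)**2)
g = -73 (g = 32 - 1*105 = 32 - 105 = -73)
D(H) = -73 - H
D(Q(5, -14)) + W(-131, 190) = (-73 - (-5 + 5)**2) + 20 = (-73 - 1*0**2) + 20 = (-73 - 1*0) + 20 = (-73 + 0) + 20 = -73 + 20 = -53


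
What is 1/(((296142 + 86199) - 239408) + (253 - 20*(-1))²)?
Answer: 1/217462 ≈ 4.5985e-6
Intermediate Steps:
1/(((296142 + 86199) - 239408) + (253 - 20*(-1))²) = 1/((382341 - 239408) + (253 + 20)²) = 1/(142933 + 273²) = 1/(142933 + 74529) = 1/217462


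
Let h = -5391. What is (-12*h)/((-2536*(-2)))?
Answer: 16173/1268 ≈ 12.755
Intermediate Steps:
(-12*h)/((-2536*(-2))) = (-12*(-5391))/((-2536*(-2))) = 64692/5072 = 64692*(1/5072) = 16173/1268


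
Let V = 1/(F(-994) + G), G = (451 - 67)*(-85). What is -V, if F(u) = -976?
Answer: 1/33616 ≈ 2.9748e-5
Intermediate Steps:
G = -32640 (G = 384*(-85) = -32640)
V = -1/33616 (V = 1/(-976 - 32640) = 1/(-33616) = -1/33616 ≈ -2.9748e-5)
-V = -1*(-1/33616) = 1/33616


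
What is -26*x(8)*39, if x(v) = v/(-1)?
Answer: 8112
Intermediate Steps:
x(v) = -v (x(v) = v*(-1) = -v)
-26*x(8)*39 = -(-26)*8*39 = -26*(-8)*39 = 208*39 = 8112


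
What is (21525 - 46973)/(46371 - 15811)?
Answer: -3181/3820 ≈ -0.83272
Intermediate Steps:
(21525 - 46973)/(46371 - 15811) = -25448/30560 = -25448*1/30560 = -3181/3820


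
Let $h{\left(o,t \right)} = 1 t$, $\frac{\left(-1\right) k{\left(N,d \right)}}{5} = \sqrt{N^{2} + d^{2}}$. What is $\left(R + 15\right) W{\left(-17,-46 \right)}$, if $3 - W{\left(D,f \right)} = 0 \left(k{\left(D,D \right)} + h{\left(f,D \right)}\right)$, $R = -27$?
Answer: $-36$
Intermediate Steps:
$k{\left(N,d \right)} = - 5 \sqrt{N^{2} + d^{2}}$
$h{\left(o,t \right)} = t$
$W{\left(D,f \right)} = 3$ ($W{\left(D,f \right)} = 3 - 0 \left(- 5 \sqrt{D^{2} + D^{2}} + D\right) = 3 - 0 \left(- 5 \sqrt{2 D^{2}} + D\right) = 3 - 0 \left(- 5 \sqrt{2} \sqrt{D^{2}} + D\right) = 3 - 0 \left(D - 5 \sqrt{2} \sqrt{D^{2}}\right) = 3 - 0 = 3 + 0 = 3$)
$\left(R + 15\right) W{\left(-17,-46 \right)} = \left(-27 + 15\right) 3 = \left(-12\right) 3 = -36$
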